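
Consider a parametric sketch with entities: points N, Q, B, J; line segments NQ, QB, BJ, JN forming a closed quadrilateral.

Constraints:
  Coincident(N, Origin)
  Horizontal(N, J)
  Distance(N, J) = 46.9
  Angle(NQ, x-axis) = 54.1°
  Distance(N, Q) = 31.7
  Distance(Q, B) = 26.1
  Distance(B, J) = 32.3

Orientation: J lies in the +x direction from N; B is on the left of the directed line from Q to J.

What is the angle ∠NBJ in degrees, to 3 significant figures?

59.1°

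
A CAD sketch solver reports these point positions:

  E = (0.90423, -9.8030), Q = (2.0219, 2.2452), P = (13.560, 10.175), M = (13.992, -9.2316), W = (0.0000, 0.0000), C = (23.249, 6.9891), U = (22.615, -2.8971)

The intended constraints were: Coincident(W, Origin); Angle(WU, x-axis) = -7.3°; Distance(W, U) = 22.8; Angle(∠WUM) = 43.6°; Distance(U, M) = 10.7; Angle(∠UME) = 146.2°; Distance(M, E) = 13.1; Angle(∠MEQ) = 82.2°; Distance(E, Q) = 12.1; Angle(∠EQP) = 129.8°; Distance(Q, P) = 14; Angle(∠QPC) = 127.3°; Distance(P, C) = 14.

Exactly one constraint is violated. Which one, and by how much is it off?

Distance(P, C) = 14 — off by 3.80.

W = (0.00, 0.00) ✓; WU at -7.300° ✓; |WU| = 22.80 ✓; ∠WUM = 43.60° ✓; |UM| = 10.70 ✓; ∠UME = 146.2° ✓; |ME| = 13.10 ✓; ∠MEQ = 82.20° ✓; |EQ| = 12.10 ✓; ∠EQP = 129.8° ✓; |QP| = 14.00 ✓; ∠QPC = 127.3° ✓; |PC| = 10.20 ✗.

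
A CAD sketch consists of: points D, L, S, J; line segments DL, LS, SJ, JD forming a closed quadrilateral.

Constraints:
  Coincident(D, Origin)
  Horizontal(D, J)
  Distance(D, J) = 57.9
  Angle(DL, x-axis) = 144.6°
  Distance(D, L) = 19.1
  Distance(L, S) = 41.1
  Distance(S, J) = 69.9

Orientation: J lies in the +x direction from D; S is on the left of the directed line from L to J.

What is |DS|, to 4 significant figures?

46.65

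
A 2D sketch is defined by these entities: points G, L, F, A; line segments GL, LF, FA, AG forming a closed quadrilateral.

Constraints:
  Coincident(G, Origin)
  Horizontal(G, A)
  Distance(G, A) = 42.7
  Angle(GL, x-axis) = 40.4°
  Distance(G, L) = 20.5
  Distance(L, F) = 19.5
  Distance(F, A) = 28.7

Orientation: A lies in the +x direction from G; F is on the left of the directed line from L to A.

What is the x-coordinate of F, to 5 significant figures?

30.440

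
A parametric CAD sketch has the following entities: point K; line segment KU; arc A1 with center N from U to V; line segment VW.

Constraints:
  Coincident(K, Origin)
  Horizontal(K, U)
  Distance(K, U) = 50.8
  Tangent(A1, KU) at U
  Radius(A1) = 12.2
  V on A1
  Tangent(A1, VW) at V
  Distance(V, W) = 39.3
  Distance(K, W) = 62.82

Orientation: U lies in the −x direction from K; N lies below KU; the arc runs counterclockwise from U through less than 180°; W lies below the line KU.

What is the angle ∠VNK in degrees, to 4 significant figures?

156.4°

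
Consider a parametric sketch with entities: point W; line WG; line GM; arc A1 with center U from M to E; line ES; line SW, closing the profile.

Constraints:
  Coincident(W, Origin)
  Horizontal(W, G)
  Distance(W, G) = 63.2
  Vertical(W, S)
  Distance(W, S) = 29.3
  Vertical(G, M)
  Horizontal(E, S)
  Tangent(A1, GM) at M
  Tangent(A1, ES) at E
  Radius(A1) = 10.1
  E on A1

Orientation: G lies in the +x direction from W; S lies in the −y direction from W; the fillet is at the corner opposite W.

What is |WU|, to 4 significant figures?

56.46

WS is vertical with |WS| = 29.3 and S on the −y side, so S = (0.000, -29.30). The virtual corner opposite W is at (63.20, -29.30). The tangent condition forces UM to be normal to GM and the tangent condition forces UE to be normal to ES, with radius 10.1, so the center U sits 10.1 in from both sides at U = (53.10, -19.20). Then |WU| = |U − W| = 56.46.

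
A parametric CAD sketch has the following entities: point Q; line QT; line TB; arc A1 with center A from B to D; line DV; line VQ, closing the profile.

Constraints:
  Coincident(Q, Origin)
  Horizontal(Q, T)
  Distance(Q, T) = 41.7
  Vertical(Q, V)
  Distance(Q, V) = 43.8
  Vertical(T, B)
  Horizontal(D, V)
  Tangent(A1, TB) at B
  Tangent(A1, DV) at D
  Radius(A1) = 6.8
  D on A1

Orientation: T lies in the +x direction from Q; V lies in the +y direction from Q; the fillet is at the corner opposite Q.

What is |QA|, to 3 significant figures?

50.9

Q is at the origin; Q and T share the same y with |QT| = 41.7 and T on the +x side, so T = (41.7, 0.00). QV is vertical with |QV| = 43.8 and V on the +y side, so V = (0.00, 43.8). The virtual corner opposite Q is at (41.7, 43.8). The tangent condition forces AB to be normal to TB and tangency of A1 to DV means the radius AD is perpendicular to DV, with radius 6.8, so the center A sits 6.8 in from both sides at A = (34.9, 37.0). Then |QA| = |A − Q| = 50.9.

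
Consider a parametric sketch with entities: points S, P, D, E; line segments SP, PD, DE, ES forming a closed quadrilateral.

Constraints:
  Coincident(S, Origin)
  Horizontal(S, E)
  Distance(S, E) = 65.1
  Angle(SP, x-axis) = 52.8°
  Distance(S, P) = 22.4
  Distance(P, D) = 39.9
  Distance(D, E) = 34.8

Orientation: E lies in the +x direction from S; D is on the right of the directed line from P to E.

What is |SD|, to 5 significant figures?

37.956

S is at the origin; SE is horizontal with |SE| = 65.1 and E in +x, so E = (65.1, 0). SP runs at 52.8° with |SP| = 22.4, so P = (13.543, 17.842). D is determined by |PD| = 39.9 and |DE| = 34.8 together: it lies at the intersection of circle(P, 39.9) and circle(E, 34.8). With |PE| = 54.557, the foot of the radical line on PE is 30.770 from P and the perpendicular offset is √(39.9² − 30.770²) = 25.401. Taking the right-of-PE solution: D = (34.314, -16.225).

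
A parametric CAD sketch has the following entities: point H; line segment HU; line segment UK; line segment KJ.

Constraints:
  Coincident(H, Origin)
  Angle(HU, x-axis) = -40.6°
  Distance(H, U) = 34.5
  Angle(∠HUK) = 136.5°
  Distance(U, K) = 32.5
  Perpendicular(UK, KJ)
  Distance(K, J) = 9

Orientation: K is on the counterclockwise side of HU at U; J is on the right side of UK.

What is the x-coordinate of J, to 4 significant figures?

59.11

∠HUK = 136.5°, so UK runs at -40.6° + (180° − 136.5°) = 2.900° from the x-axis; with |UK| = 32.5, K = U + 32.5·(cos 2.900°, sin 2.900°) = (58.65, -20.81). The perpendicularity gives KJ at right angles to UK; with |KJ| = 9.0 on the right of UK, J = K + 9.0·(0.05059, -0.9987) = (59.11, -29.80). So J.x = 59.11.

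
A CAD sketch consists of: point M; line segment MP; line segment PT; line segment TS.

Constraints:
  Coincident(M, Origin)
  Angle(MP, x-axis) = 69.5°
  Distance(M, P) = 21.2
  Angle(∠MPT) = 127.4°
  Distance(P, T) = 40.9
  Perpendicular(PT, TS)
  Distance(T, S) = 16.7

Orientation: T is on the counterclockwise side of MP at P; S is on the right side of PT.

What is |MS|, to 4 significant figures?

63.38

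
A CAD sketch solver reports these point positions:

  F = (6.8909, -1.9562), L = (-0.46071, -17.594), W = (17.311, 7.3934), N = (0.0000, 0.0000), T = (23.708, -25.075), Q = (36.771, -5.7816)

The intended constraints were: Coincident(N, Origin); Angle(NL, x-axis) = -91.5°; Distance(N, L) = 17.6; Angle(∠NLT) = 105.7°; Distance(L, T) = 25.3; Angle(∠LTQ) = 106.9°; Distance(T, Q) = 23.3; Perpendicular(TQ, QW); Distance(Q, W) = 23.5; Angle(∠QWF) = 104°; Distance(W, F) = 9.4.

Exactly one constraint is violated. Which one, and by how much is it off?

Distance(W, F) = 9.4 — off by 4.60.

N = (0.00, 0.00) ✓; NL at -91.50° ✓; |NL| = 17.60 ✓; ∠NLT = 105.7° ✓; |LT| = 25.30 ✓; ∠LTQ = 106.9° ✓; |TQ| = 23.30 ✓; ∠(TQ, QW) = 90.00° ✓; |QW| = 23.50 ✓; ∠QWF = 104.0° ✓; |WF| = 14.00 ✗.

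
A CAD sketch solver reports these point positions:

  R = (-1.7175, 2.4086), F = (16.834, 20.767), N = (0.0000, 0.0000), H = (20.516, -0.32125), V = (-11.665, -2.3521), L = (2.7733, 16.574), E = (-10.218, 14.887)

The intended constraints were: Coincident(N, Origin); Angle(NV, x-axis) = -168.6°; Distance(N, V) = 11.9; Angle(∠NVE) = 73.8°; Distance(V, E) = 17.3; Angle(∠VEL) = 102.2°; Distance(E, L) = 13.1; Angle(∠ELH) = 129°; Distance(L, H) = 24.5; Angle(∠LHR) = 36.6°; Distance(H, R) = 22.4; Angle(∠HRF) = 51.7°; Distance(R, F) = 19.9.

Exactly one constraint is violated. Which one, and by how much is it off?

Distance(R, F) = 19.9 — off by 6.20.

N = (0.00, 0.00) ✓; NV at -168.6° ✓; |NV| = 11.90 ✓; ∠NVE = 73.80° ✓; |VE| = 17.30 ✓; ∠VEL = 102.2° ✓; |EL| = 13.10 ✓; ∠ELH = 129.0° ✓; |LH| = 24.50 ✓; ∠LHR = 36.60° ✓; |HR| = 22.40 ✓; ∠HRF = 51.70° ✓; |RF| = 26.10 ✗.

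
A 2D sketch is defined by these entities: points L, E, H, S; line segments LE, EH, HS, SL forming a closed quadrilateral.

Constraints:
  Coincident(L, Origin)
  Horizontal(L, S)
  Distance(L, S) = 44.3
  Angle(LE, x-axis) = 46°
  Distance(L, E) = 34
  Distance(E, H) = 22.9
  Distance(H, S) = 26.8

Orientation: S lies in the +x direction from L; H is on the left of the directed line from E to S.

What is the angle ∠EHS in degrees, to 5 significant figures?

79.829°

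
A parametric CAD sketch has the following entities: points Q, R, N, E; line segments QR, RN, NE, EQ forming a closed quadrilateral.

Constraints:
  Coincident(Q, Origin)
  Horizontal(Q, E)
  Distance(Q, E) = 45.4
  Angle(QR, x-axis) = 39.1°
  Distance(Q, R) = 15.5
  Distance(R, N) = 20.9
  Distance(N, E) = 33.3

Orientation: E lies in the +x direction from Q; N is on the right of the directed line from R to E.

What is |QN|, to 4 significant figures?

17.81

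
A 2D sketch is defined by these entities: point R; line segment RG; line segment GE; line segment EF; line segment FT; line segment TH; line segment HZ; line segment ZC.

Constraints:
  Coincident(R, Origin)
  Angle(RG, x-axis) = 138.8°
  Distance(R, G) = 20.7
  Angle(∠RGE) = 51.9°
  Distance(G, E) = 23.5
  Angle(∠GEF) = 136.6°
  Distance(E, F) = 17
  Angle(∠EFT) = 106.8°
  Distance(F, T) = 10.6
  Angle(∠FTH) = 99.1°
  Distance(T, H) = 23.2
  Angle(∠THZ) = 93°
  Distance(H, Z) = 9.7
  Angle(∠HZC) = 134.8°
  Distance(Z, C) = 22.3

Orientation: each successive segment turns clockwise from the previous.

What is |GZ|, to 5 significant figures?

12.373

∠FTH = 99.1° gives TH at 173.20° from the x-axis; with |TH| = 23.2, H = (-4.1187, 1.3665). ∠THZ = 93.0° gives HZ at 86.200° from the x-axis; with |HZ| = 9.7, Z = (-3.4758, 11.045). Then |GZ| = |Z − G| = 12.373.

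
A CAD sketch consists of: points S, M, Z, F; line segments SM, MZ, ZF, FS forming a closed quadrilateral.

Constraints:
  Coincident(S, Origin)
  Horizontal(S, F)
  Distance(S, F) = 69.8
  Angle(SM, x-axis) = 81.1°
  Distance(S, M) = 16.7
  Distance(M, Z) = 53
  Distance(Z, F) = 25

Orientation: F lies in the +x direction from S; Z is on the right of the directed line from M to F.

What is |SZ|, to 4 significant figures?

48.96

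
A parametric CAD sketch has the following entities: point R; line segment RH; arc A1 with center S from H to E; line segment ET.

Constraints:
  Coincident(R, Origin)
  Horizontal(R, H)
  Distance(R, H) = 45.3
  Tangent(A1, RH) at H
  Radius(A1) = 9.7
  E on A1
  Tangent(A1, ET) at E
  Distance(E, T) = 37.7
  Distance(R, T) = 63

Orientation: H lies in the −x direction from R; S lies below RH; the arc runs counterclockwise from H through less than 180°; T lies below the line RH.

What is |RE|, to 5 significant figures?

55.916

R is at the origin; R and H share the same y with |RH| = 45.3 and H on the −x side, so H = (-45.300, 0.0000). The tangent condition forces SH to be normal to RH, so S = H + (0, -9.7) = (-45.300, -9.7000). Since SE ⟂ ET (tangency), |ST| = √(9.7² + 37.7²) = 38.928 regardless of where E sits on A1. So T lies on both circle(R, 63.0) and circle(S, 38.928); the below-RH intersection is T = (-40.423, -48.321). E is the foot of the tangent from T: E = (-54.317, -13.275).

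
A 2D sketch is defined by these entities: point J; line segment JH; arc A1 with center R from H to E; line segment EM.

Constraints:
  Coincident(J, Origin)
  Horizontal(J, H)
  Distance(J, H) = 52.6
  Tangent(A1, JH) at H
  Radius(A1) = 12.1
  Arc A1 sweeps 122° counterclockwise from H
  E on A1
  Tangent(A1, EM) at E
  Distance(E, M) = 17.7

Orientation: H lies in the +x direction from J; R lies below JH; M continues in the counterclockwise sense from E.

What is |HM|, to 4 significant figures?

33.53

J is at the origin; J and H share the same y with |JH| = 52.6 and H on the +x side, so H = (52.60, 0.000). A1 meets JH tangentially, so RH is at right angles to JH, so R = H + (0, -12.1) = (52.60, -12.10). On A1, H sits at bearing 90° from R; a 122° counterclockwise sweep puts E at bearing 212°, so E = R + 12.1·(cos 212°, sin 212°) = (42.34, -18.51). The tangent condition forces RE to be normal to EM, so EM runs along (−sin 212°, cos 212°); with |EM| = 17.7, M = (51.72, -33.52). Then |HM| = |M − H| = 33.53.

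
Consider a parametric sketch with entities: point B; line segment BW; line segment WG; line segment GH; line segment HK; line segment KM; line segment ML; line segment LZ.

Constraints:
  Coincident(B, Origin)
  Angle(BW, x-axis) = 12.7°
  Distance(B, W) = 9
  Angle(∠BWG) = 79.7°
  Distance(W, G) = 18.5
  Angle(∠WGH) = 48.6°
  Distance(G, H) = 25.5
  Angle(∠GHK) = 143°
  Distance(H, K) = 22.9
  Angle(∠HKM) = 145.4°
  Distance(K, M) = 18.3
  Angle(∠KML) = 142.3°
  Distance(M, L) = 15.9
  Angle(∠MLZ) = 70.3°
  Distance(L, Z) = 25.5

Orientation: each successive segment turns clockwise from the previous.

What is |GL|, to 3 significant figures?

64.0

B is at the origin; BW runs at 12.7° with length 9.0, so W = (8.78, 1.98). ∠BWG = 79.7° gives WG at -87.6° from the x-axis; with |WG| = 18.5, G = (9.55, -16.5). ∠WGH = 48.6° gives GH at 141° from the x-axis; with |GH| = 25.5, H = (-10.3, -0.457). ∠GHK = 143.0° gives HK at 104° from the x-axis; with |HK| = 22.9, K = (-15.8, 21.8). ∠HKM = 145.4° gives KM at 69.4° from the x-axis; with |KM| = 18.3, M = (-9.36, 38.9). ∠KML = 142.3° gives ML at 31.7° from the x-axis; with |ML| = 15.9, L = (4.16, 47.2). Then |GL| = |L − G| = 64.0.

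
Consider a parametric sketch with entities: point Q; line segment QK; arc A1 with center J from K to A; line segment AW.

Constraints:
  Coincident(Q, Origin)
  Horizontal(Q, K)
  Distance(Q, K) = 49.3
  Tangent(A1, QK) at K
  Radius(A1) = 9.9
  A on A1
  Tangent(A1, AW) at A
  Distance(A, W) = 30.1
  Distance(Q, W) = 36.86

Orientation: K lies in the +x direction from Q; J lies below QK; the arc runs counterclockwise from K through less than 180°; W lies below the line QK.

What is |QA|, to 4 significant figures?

41.51

Checks: ∠(JK, KQ) = 90.00° ✓; |JK| = 9.900 ✓; |JA| = 9.900 ✓; ∠(JA, AW) = 90.00° ✓; |AW| = 30.10 ✓; |QW| = 36.86 ✓.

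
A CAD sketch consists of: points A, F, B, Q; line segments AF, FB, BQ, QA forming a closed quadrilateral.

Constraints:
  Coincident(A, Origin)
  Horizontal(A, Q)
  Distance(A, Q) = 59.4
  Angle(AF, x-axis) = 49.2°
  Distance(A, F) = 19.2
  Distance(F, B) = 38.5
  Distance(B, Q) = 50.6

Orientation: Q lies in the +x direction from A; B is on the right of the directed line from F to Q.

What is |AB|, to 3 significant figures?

28.1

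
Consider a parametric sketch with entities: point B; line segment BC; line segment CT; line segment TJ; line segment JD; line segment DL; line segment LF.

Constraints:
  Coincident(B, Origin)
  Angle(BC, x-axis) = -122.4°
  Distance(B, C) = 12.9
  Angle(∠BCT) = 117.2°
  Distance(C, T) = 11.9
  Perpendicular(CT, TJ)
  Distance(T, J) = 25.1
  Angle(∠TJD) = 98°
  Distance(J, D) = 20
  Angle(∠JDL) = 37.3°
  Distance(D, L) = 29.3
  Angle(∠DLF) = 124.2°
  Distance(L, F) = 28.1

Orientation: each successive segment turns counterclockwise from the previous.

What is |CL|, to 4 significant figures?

14.53

∠TJD = 98.0° gives JD at 112.4° from the x-axis; with |JD| = 20.0, D = (13.14, 10.04). ∠JDL = 37.3° gives DL at -104.9° from the x-axis; with |DL| = 29.3, L = (5.603, -18.28). Then |CL| = |L − C| = 14.53.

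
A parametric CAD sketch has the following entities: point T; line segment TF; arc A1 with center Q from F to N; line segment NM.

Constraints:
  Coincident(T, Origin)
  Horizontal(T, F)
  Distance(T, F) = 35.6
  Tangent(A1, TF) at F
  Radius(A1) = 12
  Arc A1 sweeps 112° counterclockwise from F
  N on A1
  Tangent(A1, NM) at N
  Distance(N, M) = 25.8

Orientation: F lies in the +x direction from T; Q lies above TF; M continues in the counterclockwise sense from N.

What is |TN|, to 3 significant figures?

49.6

A1 meets TF tangentially, so QF is at right angles to TF, so Q = F + (0, 12) = (35.6, 12.0). On A1, F sits at bearing -90° from Q; a 112° counterclockwise sweep puts N at bearing 22°, so N = Q + 12.0·(cos 22°, sin 22°) = (46.7, 16.5). Then |TN| = |N − T| = 49.6.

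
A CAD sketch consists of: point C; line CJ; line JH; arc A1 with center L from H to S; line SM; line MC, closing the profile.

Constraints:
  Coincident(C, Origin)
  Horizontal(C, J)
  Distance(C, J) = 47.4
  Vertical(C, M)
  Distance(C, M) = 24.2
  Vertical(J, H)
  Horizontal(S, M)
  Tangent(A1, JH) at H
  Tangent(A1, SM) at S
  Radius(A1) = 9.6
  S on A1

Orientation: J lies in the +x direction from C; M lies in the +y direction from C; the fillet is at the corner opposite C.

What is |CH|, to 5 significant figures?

49.598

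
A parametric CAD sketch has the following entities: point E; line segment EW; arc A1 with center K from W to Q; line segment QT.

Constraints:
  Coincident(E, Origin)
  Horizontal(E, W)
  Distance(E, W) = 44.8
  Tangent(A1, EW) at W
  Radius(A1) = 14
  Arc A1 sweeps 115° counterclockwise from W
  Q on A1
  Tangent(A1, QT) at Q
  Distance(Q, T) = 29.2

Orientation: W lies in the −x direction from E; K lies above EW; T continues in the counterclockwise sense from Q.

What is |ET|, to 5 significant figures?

64.243

On A1, W sits at bearing -90° from K; a 115° counterclockwise sweep puts Q at bearing 25°, so Q = K + 14.0·(cos 25°, sin 25°) = (-32.112, 19.917). Tangency of A1 to QT means the radius KQ is perpendicular to QT, so QT runs along (−sin 25°, cos 25°); with |QT| = 29.2, T = (-44.452, 46.381). Then |ET| = |T − E| = 64.243.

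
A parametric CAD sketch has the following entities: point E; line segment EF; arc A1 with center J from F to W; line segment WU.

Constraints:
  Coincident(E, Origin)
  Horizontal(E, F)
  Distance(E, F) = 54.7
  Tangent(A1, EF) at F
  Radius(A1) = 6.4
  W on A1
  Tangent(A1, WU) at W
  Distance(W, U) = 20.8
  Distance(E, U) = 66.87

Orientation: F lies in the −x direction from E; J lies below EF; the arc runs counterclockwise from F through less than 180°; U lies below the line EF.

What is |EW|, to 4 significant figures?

61.43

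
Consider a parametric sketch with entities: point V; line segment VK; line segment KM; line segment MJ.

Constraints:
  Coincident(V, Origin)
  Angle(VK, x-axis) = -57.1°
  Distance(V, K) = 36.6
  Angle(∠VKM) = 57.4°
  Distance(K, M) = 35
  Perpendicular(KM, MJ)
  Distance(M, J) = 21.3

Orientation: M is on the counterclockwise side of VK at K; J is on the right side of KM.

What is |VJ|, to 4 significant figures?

54.33

V is at the origin; VK runs at -57.1° with length 36.6, so K = 36.6·(cos -57.1°, sin -57.1°) = (19.88, -30.73). ∠VKM = 57.4°, so KM runs at -57.1° + (180° − 57.4°) = 65.50° from the x-axis; with |KM| = 35.0, M = K + 35.0·(cos 65.50°, sin 65.50°) = (34.39, 1.119). The perpendicularity gives MJ at right angles to KM; with |MJ| = 21.3 on the right of KM, J = M + 21.3·(0.9100, -0.4147) = (53.78, -7.714). Then |VJ| = |J − V| = 54.33.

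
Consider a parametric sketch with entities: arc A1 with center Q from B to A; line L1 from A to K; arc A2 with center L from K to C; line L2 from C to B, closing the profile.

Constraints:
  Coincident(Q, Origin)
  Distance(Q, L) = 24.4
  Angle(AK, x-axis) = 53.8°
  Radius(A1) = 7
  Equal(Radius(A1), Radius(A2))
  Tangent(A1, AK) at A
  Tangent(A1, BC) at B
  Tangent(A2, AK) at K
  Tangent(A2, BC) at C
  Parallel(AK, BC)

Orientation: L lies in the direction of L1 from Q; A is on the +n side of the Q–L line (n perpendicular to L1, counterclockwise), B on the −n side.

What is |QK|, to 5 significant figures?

25.384

The slot axis is L1's direction at 53.8°, so u = (cos 53.8°, sin 53.8°) = (0.59061, 0.80696) and n = (−sin 53.8°, cos 53.8°) = (-0.80696, 0.59061). Q is at the origin and L lies 24.4 along u from Q, so L = 24.4·u = (14.411, 19.690). Tangency of A1 to both parallel lines with radius 7.0 puts A and B at Q ± 7.0·n: A = (-5.6487, 4.1342), B = (5.6487, -4.1342). Equal radii place K and C the same way about L: K = L + 7.0·n = (8.7621, 23.824), C = L − 7.0·n = (20.060, 15.556). Then |QK| = |K − Q| = 25.384.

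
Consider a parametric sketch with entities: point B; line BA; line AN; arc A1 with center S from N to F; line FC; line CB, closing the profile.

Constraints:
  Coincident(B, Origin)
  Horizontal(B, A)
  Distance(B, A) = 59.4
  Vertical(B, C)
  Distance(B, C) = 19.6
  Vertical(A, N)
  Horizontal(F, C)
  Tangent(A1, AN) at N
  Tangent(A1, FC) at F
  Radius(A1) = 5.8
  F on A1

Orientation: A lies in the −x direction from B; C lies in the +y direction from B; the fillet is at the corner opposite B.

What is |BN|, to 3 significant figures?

61.0

B is at the origin; BA is horizontal with |BA| = 59.4 and A on the −x side, so A = (-59.4, 0.00). BC is vertical with |BC| = 19.6 and C on the +y side, so C = (0.00, 19.6). The virtual corner opposite B is at (-59.4, 19.6). A1 meets AN tangentially, so SN is at right angles to AN and A1 meets FC tangentially, so SF is at right angles to FC, with radius 5.8, so the center S sits 5.8 in from both sides at S = (-53.6, 13.8). That places the tangent points at N = (-59.4, 13.8) on AN and F = (-53.6, 19.6) on FC. Then |BN| = |N − B| = 61.0.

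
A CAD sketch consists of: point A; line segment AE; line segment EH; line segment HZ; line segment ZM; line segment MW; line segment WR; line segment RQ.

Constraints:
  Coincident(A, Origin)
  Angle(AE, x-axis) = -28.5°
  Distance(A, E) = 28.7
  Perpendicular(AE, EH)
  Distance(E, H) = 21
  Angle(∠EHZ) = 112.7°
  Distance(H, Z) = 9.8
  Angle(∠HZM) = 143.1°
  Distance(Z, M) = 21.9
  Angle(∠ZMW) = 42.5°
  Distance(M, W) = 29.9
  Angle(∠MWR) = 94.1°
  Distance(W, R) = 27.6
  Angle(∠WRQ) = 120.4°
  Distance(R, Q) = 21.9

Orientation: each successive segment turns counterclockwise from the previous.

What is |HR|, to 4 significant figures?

13.21

A is at the origin; AE runs at -28.5° with length 28.7, so E = (25.22, -13.69). AE ⟂ EH, so EH runs at 61.50°; with |EH| = 21.0, H = (35.24, 4.761). ∠EHZ = 112.7° gives HZ at 128.8° from the x-axis; with |HZ| = 9.8, Z = (29.10, 12.40). ∠HZM = 143.1° gives ZM at 165.7° from the x-axis; with |ZM| = 21.9, M = (7.880, 17.81). ∠ZMW = 42.5° gives MW at -56.80° from the x-axis; with |MW| = 29.9, W = (24.25, -7.212). ∠MWR = 94.1° gives WR at 29.10° from the x-axis; with |WR| = 27.6, R = (48.37, 6.211). Then |HR| = |R − H| = 13.21.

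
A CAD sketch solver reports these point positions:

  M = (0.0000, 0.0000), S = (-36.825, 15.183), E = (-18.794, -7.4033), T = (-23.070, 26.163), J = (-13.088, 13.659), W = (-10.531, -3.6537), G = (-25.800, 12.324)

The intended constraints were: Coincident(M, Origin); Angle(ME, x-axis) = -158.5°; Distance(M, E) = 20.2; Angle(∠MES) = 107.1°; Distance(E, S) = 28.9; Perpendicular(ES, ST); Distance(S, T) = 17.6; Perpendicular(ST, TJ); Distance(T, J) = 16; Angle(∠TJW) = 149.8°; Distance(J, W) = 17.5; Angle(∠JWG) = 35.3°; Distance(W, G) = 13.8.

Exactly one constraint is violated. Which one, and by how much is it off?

Distance(W, G) = 13.8 — off by 8.30.

M = (0.00, 0.00) ✓; ME at -158.5° ✓; |ME| = 20.20 ✓; ∠MES = 107.1° ✓; |ES| = 28.90 ✓; ∠(ES, ST) = 90.00° ✓; |ST| = 17.60 ✓; ∠(ST, TJ) = 90.00° ✓; |TJ| = 16.00 ✓; ∠TJW = 149.8° ✓; |JW| = 17.50 ✓; ∠JWG = 35.30° ✓; |WG| = 22.10 ✗.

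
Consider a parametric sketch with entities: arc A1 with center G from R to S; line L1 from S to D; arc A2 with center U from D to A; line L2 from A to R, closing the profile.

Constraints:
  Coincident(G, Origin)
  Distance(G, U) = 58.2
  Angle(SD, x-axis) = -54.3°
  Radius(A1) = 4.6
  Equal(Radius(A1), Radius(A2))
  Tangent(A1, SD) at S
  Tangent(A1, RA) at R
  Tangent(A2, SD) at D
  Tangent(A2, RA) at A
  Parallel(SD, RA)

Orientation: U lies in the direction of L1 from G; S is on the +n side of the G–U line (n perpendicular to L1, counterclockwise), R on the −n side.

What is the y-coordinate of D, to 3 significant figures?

-44.6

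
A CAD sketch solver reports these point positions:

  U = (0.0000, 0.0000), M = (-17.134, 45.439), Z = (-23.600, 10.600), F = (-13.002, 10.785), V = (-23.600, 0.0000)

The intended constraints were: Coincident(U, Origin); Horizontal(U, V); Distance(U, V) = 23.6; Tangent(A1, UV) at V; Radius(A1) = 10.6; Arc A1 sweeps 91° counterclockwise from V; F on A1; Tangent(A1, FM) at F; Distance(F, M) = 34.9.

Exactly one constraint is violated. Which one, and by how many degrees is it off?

Tangent(A1, FM) at F — off by 5.80°.

U = (0.00, 0.00) ✓; U.y = 0.00, V.y = 0.00 ✓; |UV| = 23.60 ✓; ∠(ZV, VU) = 90.00° ✓; |ZV| = 10.60 ✓; bearing(Z→F) − bearing(Z→V) = 91.00° ✓; |ZF| = 10.60 ✓; ∠(ZF, FM) = 84.20° ✗; |FM| = 34.90 ✓.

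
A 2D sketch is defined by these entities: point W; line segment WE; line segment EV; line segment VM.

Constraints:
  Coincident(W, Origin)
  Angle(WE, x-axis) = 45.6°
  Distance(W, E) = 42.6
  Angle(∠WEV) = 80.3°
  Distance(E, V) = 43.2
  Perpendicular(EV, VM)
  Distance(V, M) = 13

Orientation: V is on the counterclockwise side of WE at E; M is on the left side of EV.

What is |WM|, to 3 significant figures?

46.2

∠WEV = 80.3°, so EV runs at 45.6° + (180° − 80.3°) = 145° from the x-axis; with |EV| = 43.2, V = E + 43.2·(cos 145°, sin 145°) = (-5.71, 55.0). The perpendicularity gives VM at right angles to EV; with |VM| = 13.0 on the left of EV, M = V + 13.0·(-0.569, -0.822) = (-13.1, 44.3). Then |WM| = |M − W| = 46.2.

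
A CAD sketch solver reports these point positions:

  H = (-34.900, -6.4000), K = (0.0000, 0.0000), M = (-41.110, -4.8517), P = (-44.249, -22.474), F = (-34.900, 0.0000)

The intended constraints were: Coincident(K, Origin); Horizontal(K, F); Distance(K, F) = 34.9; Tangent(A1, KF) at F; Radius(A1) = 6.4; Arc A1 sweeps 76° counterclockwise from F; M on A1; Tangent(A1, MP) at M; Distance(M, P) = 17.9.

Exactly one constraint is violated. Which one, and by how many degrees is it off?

Tangent(A1, MP) at M — off by 3.90°.

K = (0.00, 0.00) ✓; K.y = 0.00, F.y = 0.00 ✓; |KF| = 34.90 ✓; ∠(HF, FK) = 90.00° ✓; |HF| = 6.400 ✓; bearing(H→M) − bearing(H→F) = 76.00° ✓; |HM| = 6.400 ✓; ∠(HM, MP) = 86.10° ✗; |MP| = 17.90 ✓.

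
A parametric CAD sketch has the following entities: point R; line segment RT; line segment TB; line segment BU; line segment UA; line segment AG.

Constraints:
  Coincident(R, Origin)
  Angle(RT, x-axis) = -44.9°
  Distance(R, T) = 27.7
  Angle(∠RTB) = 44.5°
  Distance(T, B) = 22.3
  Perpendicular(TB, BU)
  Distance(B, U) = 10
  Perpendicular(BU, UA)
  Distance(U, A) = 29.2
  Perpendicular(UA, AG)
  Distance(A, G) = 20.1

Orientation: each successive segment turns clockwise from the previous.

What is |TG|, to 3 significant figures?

12.2

R is at the origin; RT runs at -44.9° with length 27.7, so T = (19.6, -19.6). ∠RTB = 44.5° gives TB at 180° from the x-axis; with |TB| = 22.3, B = (-2.68, -19.4). The perpendicularity gives BU at right angles to TB, so BU runs at 89.6°; with |BU| = 10.0, U = (-2.61, -9.40). The perpendicularity gives UA at right angles to BU, so UA runs at -0.400°; with |UA| = 29.2, A = (26.6, -9.60). UA ⟂ AG, so AG runs at -90.4°; with |AG| = 20.1, G = (26.5, -29.7). Then |TG| = |G − T| = 12.2.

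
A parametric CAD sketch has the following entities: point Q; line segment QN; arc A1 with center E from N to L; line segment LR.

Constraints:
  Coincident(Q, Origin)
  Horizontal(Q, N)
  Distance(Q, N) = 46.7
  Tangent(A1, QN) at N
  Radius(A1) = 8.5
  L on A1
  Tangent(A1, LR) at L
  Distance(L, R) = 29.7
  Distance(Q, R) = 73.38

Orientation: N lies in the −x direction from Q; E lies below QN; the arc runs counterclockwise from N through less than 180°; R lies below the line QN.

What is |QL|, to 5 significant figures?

54.864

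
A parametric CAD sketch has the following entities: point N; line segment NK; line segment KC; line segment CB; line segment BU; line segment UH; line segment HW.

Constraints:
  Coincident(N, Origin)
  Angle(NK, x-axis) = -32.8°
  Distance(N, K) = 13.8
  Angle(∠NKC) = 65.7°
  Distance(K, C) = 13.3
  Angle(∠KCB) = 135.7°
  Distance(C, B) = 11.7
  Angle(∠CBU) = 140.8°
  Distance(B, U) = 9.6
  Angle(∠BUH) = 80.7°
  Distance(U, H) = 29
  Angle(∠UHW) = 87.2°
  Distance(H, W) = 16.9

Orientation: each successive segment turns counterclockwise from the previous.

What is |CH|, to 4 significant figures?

25.41

∠CBU = 140.8° gives BU at 165.0° from the x-axis; with |BU| = 9.6, U = (-2.551, 17.65). ∠BUH = 80.7° gives UH at -95.70° from the x-axis; with |UH| = 29.0, H = (-5.431, -11.20). Then |CH| = |H − C| = 25.41.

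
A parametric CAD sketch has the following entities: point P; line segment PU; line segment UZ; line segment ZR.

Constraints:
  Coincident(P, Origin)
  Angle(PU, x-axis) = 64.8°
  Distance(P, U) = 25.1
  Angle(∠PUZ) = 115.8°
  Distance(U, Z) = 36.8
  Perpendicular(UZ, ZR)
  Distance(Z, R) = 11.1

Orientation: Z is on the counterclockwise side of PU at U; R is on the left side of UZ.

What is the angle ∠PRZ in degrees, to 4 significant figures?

103.5°

P is at the origin; PU runs at 64.8° with length 25.1, so U = 25.1·(cos 64.8°, sin 64.8°) = (10.69, 22.71). ∠PUZ = 115.8°, so UZ runs at 64.8° + (180° − 115.8°) = 129.0° from the x-axis; with |UZ| = 36.8, Z = U + 36.8·(cos 129.0°, sin 129.0°) = (-12.47, 51.31). UZ ⟂ ZR; with |ZR| = 11.1 on the left of UZ, R = Z + 11.1·(-0.7771, -0.6293) = (-21.10, 44.32). Then cos ∠PRZ = RP·RZ / (|RP||RZ|), giving 103.5°.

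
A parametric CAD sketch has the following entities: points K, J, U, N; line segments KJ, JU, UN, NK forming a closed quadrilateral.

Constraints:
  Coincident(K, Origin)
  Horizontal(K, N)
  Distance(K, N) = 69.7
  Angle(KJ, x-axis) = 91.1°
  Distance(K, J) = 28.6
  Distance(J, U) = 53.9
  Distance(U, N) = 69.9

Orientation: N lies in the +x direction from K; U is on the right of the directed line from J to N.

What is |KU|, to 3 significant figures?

25.5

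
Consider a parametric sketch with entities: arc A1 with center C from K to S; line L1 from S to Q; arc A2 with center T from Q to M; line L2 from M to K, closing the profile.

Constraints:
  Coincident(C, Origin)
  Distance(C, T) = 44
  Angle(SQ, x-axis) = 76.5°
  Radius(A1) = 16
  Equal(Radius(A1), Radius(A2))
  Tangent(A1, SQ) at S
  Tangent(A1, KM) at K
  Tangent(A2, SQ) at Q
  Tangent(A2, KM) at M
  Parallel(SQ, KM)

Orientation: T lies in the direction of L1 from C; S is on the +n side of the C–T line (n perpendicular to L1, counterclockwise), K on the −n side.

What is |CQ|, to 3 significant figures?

46.8

The slot axis is L1's direction at 76.5°, so u = (cos 76.5°, sin 76.5°) = (0.233, 0.972) and n = (−sin 76.5°, cos 76.5°) = (-0.972, 0.233). C is at the origin and T lies 44.0 along u from C, so T = 44.0·u = (10.3, 42.8). Tangency of A1 to both parallel lines with radius 16.0 puts S and K at C ± 16.0·n: S = (-15.6, 3.74), K = (15.6, -3.74). Equal radii place Q and M the same way about T: Q = T + 16.0·n = (-5.29, 46.5), M = T − 16.0·n = (25.8, 39.0). Then |CQ| = |Q − C| = 46.8.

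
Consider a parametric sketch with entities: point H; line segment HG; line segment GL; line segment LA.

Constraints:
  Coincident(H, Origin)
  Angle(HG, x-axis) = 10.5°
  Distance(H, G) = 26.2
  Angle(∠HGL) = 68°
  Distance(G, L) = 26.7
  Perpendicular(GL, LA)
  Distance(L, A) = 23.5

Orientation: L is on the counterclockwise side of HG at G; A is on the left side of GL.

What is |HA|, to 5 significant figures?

16.904

H is at the origin; HG runs at 10.5° with length 26.2, so G = 26.2·(cos 10.5°, sin 10.5°) = (25.761, 4.7746). ∠HGL = 68.0°, so GL runs at 10.5° + (180° − 68.0°) = 122.50° from the x-axis; with |GL| = 26.7, L = G + 26.7·(cos 122.50°, sin 122.50°) = (11.415, 27.293). The perpendicularity gives LA at right angles to GL; with |LA| = 23.5 on the left of GL, A = L + 23.5·(-0.84339, -0.53730) = (-8.4043, 14.667). Then |HA| = |A − H| = 16.904.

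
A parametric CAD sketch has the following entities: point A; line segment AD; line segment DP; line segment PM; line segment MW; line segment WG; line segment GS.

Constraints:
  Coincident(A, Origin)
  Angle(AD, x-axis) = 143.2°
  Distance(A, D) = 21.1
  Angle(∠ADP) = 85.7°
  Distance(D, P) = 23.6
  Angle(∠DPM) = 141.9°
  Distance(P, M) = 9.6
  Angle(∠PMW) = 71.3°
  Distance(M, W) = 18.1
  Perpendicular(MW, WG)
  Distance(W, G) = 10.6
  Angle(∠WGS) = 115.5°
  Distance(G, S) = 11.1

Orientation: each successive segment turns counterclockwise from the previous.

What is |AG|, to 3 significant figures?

16.5

A is at the origin; AD runs at 143.2° with length 21.1, so D = (-16.9, 12.6). ∠ADP = 85.7° gives DP at -122° from the x-axis; with |DP| = 23.6, P = (-29.6, -7.26). ∠DPM = 141.9° gives PM at -84.4° from the x-axis; with |PM| = 9.6, M = (-28.6, -16.8). ∠PMW = 71.3° gives MW at 24.3° from the x-axis; with |MW| = 18.1, W = (-12.1, -9.37). MW is perpendicular to WG, so WG runs at 114°; with |WG| = 10.6, G = (-16.5, 0.290). Then |AG| = |G − A| = 16.5.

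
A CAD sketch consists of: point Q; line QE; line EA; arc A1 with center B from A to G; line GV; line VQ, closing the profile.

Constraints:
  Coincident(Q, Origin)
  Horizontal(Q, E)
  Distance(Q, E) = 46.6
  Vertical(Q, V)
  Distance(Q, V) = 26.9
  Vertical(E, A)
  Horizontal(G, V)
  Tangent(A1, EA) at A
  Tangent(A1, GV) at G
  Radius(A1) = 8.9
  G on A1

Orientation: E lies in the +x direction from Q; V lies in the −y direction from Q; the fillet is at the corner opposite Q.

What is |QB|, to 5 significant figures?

41.777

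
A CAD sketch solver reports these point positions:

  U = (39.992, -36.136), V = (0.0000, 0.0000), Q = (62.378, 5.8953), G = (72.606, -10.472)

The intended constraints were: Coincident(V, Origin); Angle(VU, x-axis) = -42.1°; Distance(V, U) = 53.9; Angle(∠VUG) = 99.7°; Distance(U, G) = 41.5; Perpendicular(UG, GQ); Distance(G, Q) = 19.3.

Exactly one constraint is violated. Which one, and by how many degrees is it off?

Perpendicular(UG, GQ) — off by 6.20°.

V = (0.00, 0.00) ✓; VU at -42.10° ✓; |VU| = 53.90 ✓; ∠VUG = 99.70° ✓; |UG| = 41.50 ✓; ∠(UG, GQ) = 83.80° ✗; |GQ| = 19.30 ✓.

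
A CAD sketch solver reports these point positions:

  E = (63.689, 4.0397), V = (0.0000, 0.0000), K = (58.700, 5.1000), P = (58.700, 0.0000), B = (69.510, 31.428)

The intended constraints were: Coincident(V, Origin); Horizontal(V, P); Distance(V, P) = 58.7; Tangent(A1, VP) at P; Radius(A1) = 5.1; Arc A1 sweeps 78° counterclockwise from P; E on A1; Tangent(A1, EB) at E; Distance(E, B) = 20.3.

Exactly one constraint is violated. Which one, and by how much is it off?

Distance(E, B) = 20.3 — off by 7.70.

V = (0.00, 0.00) ✓; V.y = 0.00, P.y = 0.00 ✓; |VP| = 58.70 ✓; ∠(KP, PV) = 90.00° ✓; |KP| = 5.100 ✓; bearing(K→E) − bearing(K→P) = 78.00° ✓; |KE| = 5.100 ✓; ∠(KE, EB) = 90.00° ✓; |EB| = 28.00 ✗.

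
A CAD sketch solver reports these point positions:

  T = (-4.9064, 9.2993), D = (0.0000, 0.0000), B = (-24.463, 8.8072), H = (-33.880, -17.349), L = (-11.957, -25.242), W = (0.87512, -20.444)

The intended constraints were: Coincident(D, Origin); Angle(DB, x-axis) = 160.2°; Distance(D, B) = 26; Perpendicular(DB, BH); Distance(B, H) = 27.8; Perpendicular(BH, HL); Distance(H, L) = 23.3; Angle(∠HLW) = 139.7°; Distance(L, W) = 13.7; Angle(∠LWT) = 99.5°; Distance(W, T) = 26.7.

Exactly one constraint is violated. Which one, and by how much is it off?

Distance(W, T) = 26.7 — off by 3.60.

D = (0.00, 0.00) ✓; DB at 160.2° ✓; |DB| = 26.00 ✓; ∠(DB, BH) = 90.00° ✓; |BH| = 27.80 ✓; ∠(BH, HL) = 90.00° ✓; |HL| = 23.30 ✓; ∠HLW = 139.7° ✓; |LW| = 13.70 ✓; ∠LWT = 99.50° ✓; |WT| = 30.30 ✗.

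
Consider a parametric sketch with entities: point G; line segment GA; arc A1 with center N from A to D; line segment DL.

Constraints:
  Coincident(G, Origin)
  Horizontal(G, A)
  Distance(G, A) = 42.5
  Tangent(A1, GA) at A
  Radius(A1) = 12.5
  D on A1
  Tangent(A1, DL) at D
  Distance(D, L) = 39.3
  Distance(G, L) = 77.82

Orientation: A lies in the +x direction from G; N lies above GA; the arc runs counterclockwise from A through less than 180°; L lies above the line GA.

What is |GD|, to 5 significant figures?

56.002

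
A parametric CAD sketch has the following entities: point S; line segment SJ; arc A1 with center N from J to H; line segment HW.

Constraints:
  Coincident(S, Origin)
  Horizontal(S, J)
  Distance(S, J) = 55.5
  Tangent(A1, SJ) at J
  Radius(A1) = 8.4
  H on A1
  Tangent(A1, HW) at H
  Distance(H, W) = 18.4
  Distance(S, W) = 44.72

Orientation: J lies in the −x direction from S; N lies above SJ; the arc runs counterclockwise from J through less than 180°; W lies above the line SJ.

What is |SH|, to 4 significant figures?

48.26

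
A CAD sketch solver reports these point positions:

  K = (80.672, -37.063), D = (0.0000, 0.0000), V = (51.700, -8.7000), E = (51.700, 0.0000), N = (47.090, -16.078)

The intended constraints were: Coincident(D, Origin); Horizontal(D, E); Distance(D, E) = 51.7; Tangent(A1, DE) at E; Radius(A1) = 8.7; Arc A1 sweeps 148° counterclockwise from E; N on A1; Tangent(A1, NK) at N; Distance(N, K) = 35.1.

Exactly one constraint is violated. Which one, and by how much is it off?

Distance(N, K) = 35.1 — off by 4.50.

D = (0.00, 0.00) ✓; D.y = 0.00, E.y = 0.00 ✓; |DE| = 51.70 ✓; ∠(VE, ED) = 90.00° ✓; |VE| = 8.700 ✓; bearing(V→N) − bearing(V→E) = 148.0° ✓; |VN| = 8.700 ✓; ∠(VN, NK) = 90.00° ✓; |NK| = 39.60 ✗.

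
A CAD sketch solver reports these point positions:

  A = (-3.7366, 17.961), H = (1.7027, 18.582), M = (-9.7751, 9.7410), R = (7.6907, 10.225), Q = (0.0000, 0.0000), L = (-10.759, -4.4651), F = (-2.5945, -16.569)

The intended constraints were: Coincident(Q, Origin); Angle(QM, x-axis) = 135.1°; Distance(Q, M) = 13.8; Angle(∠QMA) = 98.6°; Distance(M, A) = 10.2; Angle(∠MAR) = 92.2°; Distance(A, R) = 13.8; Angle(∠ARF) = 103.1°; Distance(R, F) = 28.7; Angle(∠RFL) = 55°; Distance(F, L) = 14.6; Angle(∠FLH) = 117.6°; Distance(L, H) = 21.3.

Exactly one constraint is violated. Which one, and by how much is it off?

Distance(L, H) = 21.3 — off by 4.90.

Q = (0.00, 0.00) ✓; QM at 135.1° ✓; |QM| = 13.80 ✓; ∠QMA = 98.60° ✓; |MA| = 10.20 ✓; ∠MAR = 92.20° ✓; |AR| = 13.80 ✓; ∠ARF = 103.1° ✓; |RF| = 28.70 ✓; ∠RFL = 55.00° ✓; |FL| = 14.60 ✓; ∠FLH = 117.6° ✓; |LH| = 26.20 ✗.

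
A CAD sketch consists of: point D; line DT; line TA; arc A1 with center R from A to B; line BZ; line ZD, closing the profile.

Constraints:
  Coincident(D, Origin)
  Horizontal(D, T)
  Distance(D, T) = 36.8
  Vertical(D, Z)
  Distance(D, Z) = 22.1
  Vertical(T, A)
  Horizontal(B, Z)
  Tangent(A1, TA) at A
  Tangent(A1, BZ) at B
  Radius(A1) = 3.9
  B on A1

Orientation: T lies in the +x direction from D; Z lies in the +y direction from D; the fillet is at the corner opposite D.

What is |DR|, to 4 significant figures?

37.60

D is at the origin; DT is horizontal with |DT| = 36.8 and T on the +x side, so T = (36.80, 0.000). DZ is vertical with |DZ| = 22.1 and Z on the +y side, so Z = (0.000, 22.10). The virtual corner opposite D is at (36.80, 22.10). A1 meets TA tangentially, so RA is at right angles to TA and the tangent condition forces RB to be normal to BZ, with radius 3.9, so the center R sits 3.9 in from both sides at R = (32.90, 18.20). Then |DR| = |R − D| = 37.60.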